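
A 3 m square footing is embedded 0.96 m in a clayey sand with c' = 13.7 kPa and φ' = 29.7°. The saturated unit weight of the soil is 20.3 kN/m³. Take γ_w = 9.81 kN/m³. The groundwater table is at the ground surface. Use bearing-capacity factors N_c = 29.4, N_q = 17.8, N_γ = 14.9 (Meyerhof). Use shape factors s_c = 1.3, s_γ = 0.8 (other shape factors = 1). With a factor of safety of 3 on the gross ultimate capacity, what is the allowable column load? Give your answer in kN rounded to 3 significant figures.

With the water table at the surface the whole profile is submerged: γ' = 20.3 − 9.81 = 10.49 kN/m³, so q = γ'·D_f = 10.07 kPa; the same γ' applies in the ½γBN_γ term.
q_ult = c·N_c·s_c + q·N_q + 0.5·γ·B·N_γ·s_γ
     = 13.7 × 29.4 × 1.3 + 10.07 × 17.8 + 0.5 × 10.49 × 3 × 14.9 × 0.8
     = 523.61 + 179.25 + 187.56 = 890.43 kPa.
Gross allowable pressure q_all = 890.43 / 3 = 296.81 kPa.
Footing area = 9 m², so allowable column load = 296.81 × 9 = 2671.3 kN.

P_all ≈ 2670 kN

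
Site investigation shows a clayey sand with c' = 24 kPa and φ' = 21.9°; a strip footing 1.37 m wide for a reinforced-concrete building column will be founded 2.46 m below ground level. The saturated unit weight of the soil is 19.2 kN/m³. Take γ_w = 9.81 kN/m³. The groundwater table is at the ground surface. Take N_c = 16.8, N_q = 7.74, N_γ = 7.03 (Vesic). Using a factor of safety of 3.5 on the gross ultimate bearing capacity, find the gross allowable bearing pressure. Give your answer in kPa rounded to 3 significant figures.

q_all ≈ 179 kPa

Water table at ground surface, so effective unit weight γ' = 19.2 − 9.81 = 9.39 kN/m³ is used throughout; overburden q = 9.39 × 2.46 = 23.099 kPa; the same γ' applies in the ½γBN_γ term.
Cohesion term c·N_c = 24 × 16.8 = 403.2 kPa; surcharge term q·N_q = 23.099 × 7.74 = 178.79 kPa; self-weight term 0.5·γ·B·N_γ = 0.5 × 9.39 × 1.37 × 7.03 = 45.218 kPa.
q_ult = 403.2 + 178.79 + 45.218 = 627.21 kPa.
q_all = 627.21 / 3.5 = 179.2 kPa.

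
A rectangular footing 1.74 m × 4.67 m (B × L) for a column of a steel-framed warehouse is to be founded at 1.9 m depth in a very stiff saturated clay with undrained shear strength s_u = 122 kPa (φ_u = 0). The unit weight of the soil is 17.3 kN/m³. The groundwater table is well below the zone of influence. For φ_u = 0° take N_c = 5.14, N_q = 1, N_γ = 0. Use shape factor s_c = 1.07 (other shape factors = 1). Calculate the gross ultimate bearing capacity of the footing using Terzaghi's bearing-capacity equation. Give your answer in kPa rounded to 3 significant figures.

q = γ·D_f = 17.3 × 1.9 = 32.87 kPa.
c·N_c·s_c = 122 × 5.14 × 1.07 = 670.98 kPa
q·N_q = 32.87 × 1 = 32.87 kPa
q_ult = 670.98 + 32.87 = 703.85 kPa.

q_ult ≈ 704 kPa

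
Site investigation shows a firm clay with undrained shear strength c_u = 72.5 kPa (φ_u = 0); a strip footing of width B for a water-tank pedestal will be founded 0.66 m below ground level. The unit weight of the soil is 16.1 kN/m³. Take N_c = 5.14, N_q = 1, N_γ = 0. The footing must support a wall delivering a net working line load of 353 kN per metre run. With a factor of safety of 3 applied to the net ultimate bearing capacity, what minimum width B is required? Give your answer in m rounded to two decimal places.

Overburden at base level: q = 16.1 × 0.66 = 10.626 kPa.
Cohesion term c·N_c = 72.5 × 5.14 = 372.65 kPa; surcharge term q·N_q = 10.626 × 1 = 10.626 kPa.
q_ult = 372.65 + 10.626 = 383.28 kPa.
For φ = 0 the ½γBN_γ term vanishes, so q_ult is independent of B. q_net = 383.28 − 10.626 = 372.65 kPa; q_all(net) = 372.65/3 = 124.22 kPa.
Required width B = w / q_all(net) = 353 / 124.22 = 2.842 m.

B = 2.84 m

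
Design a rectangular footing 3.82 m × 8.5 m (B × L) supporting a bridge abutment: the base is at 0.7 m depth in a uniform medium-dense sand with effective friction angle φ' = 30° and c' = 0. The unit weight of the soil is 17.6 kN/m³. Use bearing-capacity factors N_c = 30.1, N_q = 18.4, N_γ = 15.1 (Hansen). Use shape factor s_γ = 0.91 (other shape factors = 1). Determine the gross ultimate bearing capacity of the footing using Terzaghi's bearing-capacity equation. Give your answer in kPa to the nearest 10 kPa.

q = γ·D_f = 17.6 × 0.7 = 12.32 kPa.
q·N_q = 12.32 × 18.4 = 226.69 kPa
0.5·γ·B·N_γ·s_γ = 0.5 × 17.6 × 3.82 × 15.1 × 0.91 = 461.92 kPa
q_ult = 226.69 + 461.92 = 688.61 kPa.

q_ult ≈ 690 kPa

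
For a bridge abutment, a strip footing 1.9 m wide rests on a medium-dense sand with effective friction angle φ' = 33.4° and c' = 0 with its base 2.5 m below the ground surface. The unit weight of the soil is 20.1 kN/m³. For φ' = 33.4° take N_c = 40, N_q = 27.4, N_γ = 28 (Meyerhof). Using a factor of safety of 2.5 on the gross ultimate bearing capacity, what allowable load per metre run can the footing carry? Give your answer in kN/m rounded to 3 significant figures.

≈ 1450 kN/m

Overburden at base level: q = 20.1 × 2.5 = 50.25 kPa.
Surcharge term q·N_q = 50.25 × 27.4 = 1376.8 kPa; self-weight term 0.5·γ·B·N_γ = 0.5 × 20.1 × 1.9 × 28 = 534.66 kPa.
q_ult = 1376.8 + 534.66 = 1911.5 kPa.
Gross allowable pressure q_all = 1911.5 / 2.5 = 764.6 kPa.
Allowable wall load = q_all × B = 764.6 × 1.9 = 1452.7 kN per metre run.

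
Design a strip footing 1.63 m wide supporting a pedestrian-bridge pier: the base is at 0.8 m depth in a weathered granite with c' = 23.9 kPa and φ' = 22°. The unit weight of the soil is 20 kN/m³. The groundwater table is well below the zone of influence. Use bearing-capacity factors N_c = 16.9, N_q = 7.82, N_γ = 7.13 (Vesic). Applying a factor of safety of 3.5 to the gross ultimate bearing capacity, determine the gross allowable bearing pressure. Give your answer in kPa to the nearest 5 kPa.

q = γ·D_f = 20 × 0.8 = 16 kPa.
c·N_c = 23.9 × 16.9 = 403.91 kPa
q·N_q = 16 × 7.82 = 125.12 kPa
0.5·γ·B·N_γ = 0.5 × 20 × 1.63 × 7.13 = 116.22 kPa
q_ult = 403.91 + 125.12 + 116.22 = 645.25 kPa.
q_all = q_ult / FS = 645.25 / 3.5 = 184.36 kPa.

q_all ≈ 185 kPa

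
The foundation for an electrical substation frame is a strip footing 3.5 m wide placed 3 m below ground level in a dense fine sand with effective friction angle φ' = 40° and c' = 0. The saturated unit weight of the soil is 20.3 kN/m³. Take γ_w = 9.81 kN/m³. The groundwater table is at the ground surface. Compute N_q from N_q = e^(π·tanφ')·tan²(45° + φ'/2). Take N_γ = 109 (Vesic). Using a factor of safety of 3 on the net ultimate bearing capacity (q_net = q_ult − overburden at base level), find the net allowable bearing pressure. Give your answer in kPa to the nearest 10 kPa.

q_all(net) ≈ 1330 kPa

N_q = e^(π·tan40°)·tan²(65°) = 64.2.
Water table at ground surface, so effective unit weight γ' = 20.3 − 9.81 = 10.49 kN/m³ is used throughout; overburden q = 10.49 × 3 = 31.47 kPa; the same γ' applies in the ½γBN_γ term.
Surcharge term q·N_q = 31.47 × 64.195 = 2020.2 kPa; self-weight term 0.5·γ·B·N_γ = 0.5 × 10.49 × 3.5 × 109 = 2001 kPa.
q_ult = 2020.2 + 2001 = 4021.2 kPa.
q_net = 4021.2 − 31.47 = 3989.7 kPa.
q_all(net) = 3989.7 / 3 = 1329.9 kPa.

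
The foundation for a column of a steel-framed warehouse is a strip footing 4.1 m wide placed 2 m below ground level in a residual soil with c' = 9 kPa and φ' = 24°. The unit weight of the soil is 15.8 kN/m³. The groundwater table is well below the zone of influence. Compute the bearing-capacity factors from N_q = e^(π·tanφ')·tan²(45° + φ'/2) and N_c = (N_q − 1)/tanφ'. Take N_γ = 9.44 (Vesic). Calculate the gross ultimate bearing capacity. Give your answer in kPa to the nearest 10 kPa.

tan24° = 0.4452, so N_q = e^(π×0.4452)·tan²(57°) = 4.05 × 2.371 = 9.6.
N_c = (9.6 − 1)/tan24° = 19.32.
Overburden at base level: q = 15.8 × 2 = 31.6 kPa.
Cohesion term c·N_c = 9 × 19.324 = 173.91 kPa; surcharge term q·N_q = 31.6 × 9.6034 = 303.47 kPa; self-weight term 0.5·γ·B·N_γ = 0.5 × 15.8 × 4.1 × 9.44 = 305.76 kPa.
q_ult = 173.91 + 303.47 + 305.76 = 783.14 kPa.

q_ult ≈ 780 kPa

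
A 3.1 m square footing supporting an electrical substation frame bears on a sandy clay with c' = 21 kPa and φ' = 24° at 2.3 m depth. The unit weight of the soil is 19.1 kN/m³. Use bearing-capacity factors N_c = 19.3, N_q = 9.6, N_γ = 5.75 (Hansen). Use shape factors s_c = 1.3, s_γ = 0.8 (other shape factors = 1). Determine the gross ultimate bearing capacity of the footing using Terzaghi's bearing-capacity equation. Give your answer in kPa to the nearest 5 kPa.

q_ult ≈ 1085 kPa

Overburden at base level: q = 19.1 × 2.3 = 43.93 kPa.
Cohesion term c·N_c·s_c = 21 × 19.3 × 1.3 = 526.89 kPa; surcharge term q·N_q = 43.93 × 9.6 = 421.73 kPa; self-weight term 0.5·γ·B·N_γ·s_γ = 0.5 × 19.1 × 3.1 × 5.75 × 0.8 = 136.18 kPa.
q_ult = 526.89 + 421.73 + 136.18 = 1084.8 kPa.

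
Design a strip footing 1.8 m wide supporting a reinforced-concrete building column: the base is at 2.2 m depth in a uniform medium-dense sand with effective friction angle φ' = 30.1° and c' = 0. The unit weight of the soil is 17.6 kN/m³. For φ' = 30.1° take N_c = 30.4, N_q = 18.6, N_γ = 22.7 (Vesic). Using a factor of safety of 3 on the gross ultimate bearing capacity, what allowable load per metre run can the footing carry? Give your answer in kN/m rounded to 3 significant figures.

≈ 648 kN/m

Effective surcharge at the founding depth q = γ·D_f = 17.6 × 2.2 = 38.72 kPa.
q_ult = q·N_q + 0.5·γ·B·N_γ
     = 38.72 × 18.6 + 0.5 × 17.6 × 1.8 × 22.7
     = 720.19 + 359.57 = 1079.8 kPa.
Gross allowable pressure q_all = 1079.8 / 3 = 359.92 kPa.
Allowable wall load = q_all × B = 359.92 × 1.8 = 647.86 kN per metre run.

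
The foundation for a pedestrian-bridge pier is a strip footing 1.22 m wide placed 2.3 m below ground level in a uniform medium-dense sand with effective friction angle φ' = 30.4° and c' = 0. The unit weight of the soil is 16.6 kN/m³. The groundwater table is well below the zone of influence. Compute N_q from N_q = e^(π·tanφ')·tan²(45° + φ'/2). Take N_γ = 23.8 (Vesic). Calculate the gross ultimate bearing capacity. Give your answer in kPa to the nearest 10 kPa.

q_ult ≈ 980 kPa

tan30.4° = 0.5867, so N_q = e^(π×0.5867)·tan²(60.2°) = 6.316 × 3.049 = 19.26.
Effective surcharge at the founding depth q = γ·D_f = 16.6 × 2.3 = 38.18 kPa.
q_ult = q·N_q + 0.5·γ·B·N_γ
     = 38.18 × 19.258 + 0.5 × 16.6 × 1.22 × 23.8
     = 735.27 + 241 = 976.27 kPa.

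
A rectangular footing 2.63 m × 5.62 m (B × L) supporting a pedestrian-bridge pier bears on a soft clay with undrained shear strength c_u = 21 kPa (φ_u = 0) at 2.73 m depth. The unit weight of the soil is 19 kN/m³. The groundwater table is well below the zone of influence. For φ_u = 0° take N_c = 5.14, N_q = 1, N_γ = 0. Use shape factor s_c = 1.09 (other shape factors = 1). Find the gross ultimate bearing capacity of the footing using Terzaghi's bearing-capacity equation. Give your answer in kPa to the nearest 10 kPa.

q_ult ≈ 170 kPa

Effective surcharge at the founding depth q = γ·D_f = 19 × 2.73 = 51.87 kPa.
q_ult = c·N_c·s_c + q·N_q
     = 21 × 5.14 × 1.09 + 51.87 × 1
     = 117.65 + 51.87 = 169.52 kPa.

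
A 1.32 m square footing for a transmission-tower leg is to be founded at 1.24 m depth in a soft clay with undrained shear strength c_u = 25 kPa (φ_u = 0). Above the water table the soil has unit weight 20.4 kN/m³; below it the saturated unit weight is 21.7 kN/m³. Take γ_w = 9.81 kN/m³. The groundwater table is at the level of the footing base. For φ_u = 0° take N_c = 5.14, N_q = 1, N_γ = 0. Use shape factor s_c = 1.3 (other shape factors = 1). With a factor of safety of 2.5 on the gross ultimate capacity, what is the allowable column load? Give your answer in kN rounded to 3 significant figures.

Overburden at base level: q = 20.4 × 1.24 = 25.296 kPa.
Cohesion term c·N_c·s_c = 25 × 5.14 × 1.3 = 167.05 kPa; surcharge term q·N_q = 25.296 × 1 = 25.296 kPa.
q_ult = 167.05 + 25.296 = 192.35 kPa.
Gross allowable pressure q_all = 192.35 / 2.5 = 76.938 kPa.
Footing area = 1.7424 m², so allowable column load = 76.938 × 1.7424 = 134.06 kN.

P_all ≈ 134 kN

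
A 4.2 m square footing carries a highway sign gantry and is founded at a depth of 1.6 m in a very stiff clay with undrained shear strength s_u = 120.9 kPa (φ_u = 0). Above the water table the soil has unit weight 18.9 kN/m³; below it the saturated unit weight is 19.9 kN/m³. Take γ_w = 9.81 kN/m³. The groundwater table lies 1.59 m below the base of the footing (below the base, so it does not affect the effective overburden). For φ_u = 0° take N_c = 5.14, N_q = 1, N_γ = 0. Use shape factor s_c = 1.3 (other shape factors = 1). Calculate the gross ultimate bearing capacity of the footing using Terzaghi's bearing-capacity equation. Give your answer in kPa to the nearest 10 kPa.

Overburden at base level: q = 18.9 × 1.6 = 30.24 kPa.
Cohesion term c·N_c·s_c = 120.9 × 5.14 × 1.3 = 807.85 kPa; surcharge term q·N_q = 30.24 × 1 = 30.24 kPa.
q_ult = 807.85 + 30.24 = 838.09 kPa.

q_ult ≈ 840 kPa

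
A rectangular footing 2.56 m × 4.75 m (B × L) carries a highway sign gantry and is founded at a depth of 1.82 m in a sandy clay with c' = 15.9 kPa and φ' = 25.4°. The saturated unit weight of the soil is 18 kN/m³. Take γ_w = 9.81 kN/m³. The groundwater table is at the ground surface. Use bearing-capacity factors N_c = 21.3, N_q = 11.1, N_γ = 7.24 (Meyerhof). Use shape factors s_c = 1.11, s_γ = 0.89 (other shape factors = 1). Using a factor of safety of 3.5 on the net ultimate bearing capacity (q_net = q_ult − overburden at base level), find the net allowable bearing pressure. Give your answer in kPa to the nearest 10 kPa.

Water table at ground surface, so effective unit weight γ' = 18 − 9.81 = 8.19 kN/m³ is used throughout; overburden q = 8.19 × 1.82 = 14.906 kPa; the same γ' applies in the ½γBN_γ term.
Cohesion term c·N_c·s_c = 15.9 × 21.3 × 1.11 = 375.92 kPa; surcharge term q·N_q = 14.906 × 11.1 = 165.45 kPa; self-weight term 0.5·γ·B·N_γ·s_γ = 0.5 × 8.19 × 2.56 × 7.24 × 0.89 = 67.55 kPa.
q_ult = 375.92 + 165.45 + 67.55 = 608.93 kPa.
q_net = 608.93 − 14.906 = 594.02 kPa.
q_all(net) = 594.02 / 3.5 = 169.72 kPa.

q_all(net) ≈ 170 kPa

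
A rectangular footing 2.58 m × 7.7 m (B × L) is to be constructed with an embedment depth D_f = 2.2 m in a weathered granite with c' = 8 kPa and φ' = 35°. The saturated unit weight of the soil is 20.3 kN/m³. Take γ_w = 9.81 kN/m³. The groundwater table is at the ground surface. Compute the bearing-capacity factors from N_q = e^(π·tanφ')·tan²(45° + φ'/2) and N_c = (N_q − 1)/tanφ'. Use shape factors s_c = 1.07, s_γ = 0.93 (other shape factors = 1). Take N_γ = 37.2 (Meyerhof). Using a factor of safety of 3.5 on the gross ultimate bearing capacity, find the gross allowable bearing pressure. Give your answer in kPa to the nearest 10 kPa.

q_all ≈ 470 kPa

N_q = e^(π·tan35°)·tan²(62.5°) = 33.3; N_c = (N_q − 1)/tanφ' = 46.12.
γ' = 20.3 − 9.81 = 10.49 kN/m³ (submerged throughout). q = 10.49 × 2.2 = 23.078 kPa; the same γ' applies in the ½γBN_γ term.
c·N_c·s_c = 8 × 46.124 × 1.07 = 394.82 kPa
q·N_q = 23.078 × 33.296 = 768.41 kPa
0.5·γ·B·N_γ·s_γ = 0.5 × 10.49 × 2.58 × 37.2 × 0.93 = 468.16 kPa
q_ult = 394.82 + 768.41 + 468.16 = 1631.4 kPa.
q_all = 1631.4 / 3.5 = 466.11 kPa.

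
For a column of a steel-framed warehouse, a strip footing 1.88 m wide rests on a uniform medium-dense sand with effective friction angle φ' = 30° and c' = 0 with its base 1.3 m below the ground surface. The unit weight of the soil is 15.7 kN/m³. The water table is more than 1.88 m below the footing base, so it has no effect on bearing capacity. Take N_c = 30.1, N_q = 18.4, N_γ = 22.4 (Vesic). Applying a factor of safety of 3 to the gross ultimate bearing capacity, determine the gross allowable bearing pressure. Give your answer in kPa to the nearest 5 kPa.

Overburden at base level: q = 15.7 × 1.3 = 20.41 kPa.
Surcharge term q·N_q = 20.41 × 18.4 = 375.54 kPa; self-weight term 0.5·γ·B·N_γ = 0.5 × 15.7 × 1.88 × 22.4 = 330.58 kPa.
q_ult = 375.54 + 330.58 = 706.12 kPa.
q_all = q_ult / FS = 706.12 / 3 = 235.37 kPa.

q_all ≈ 235 kPa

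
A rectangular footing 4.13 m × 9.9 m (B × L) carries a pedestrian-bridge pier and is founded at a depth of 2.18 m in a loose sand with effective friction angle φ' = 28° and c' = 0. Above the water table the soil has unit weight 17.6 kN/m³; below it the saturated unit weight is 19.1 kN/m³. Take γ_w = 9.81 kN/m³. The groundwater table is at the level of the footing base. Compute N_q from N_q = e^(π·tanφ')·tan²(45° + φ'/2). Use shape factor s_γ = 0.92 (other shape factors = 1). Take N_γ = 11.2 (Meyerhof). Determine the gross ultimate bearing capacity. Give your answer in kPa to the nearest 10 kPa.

tan28° = 0.5317, so N_q = e^(π×0.5317)·tan²(59°) = 5.314 × 2.77 = 14.72.
Effective surcharge at the founding depth q = γ·D_f = 17.6 × 2.18 = 38.368 kPa.
The water table coincides with the base, so in the self-weight term γ → γ' = 9.29 kN/m³.
q_ult = q·N_q + 0.5·γ·B·N_γ·s_γ
     = 38.368 × 14.72 + 0.5 × 9.29 × 4.13 × 11.2 × 0.92
     = 564.77 + 197.67 = 762.44 kPa.

q_ult ≈ 760 kPa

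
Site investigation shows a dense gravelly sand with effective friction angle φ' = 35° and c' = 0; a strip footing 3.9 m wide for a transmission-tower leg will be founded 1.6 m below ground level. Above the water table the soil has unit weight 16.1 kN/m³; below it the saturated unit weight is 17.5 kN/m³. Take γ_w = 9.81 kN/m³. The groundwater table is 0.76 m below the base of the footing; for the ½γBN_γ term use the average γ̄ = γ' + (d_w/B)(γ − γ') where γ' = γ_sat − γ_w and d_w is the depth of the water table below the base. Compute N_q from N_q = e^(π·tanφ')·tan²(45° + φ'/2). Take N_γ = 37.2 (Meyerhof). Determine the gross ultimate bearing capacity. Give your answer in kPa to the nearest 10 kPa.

q_ult ≈ 1530 kPa

tan35° = 0.7002, so N_q = e^(π×0.7002)·tan²(62.5°) = 9.023 × 3.69 = 33.3.
q = γ·D_f = 16.1 × 1.6 = 25.76 kPa.
γ' = 7.69 kN/m³; averaging over the depth B below the base, γ̄ = γ' + (d_w/B)(γ − γ') = 9.3289 kN/m³.
q·N_q = 25.76 × 33.296 = 857.71 kPa
0.5·γ·B·N_γ = 0.5 × 9.3289 × 3.9 × 37.2 = 676.72 kPa
q_ult = 857.71 + 676.72 = 1534.4 kPa.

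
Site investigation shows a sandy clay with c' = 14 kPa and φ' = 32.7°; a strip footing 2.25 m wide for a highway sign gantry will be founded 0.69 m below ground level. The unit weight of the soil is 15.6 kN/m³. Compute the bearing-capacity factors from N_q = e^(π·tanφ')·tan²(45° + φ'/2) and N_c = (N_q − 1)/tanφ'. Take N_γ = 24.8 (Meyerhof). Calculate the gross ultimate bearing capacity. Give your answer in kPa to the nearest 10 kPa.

tan32.7° = 0.642, so N_q = e^(π×0.642)·tan²(61.35°) = 7.515 × 3.35 = 25.18.
N_c = (25.18 − 1)/tan32.7° = 37.66.
Overburden at base level: q = 15.6 × 0.69 = 10.764 kPa.
Cohesion term c·N_c = 14 × 37.657 = 527.19 kPa; surcharge term q·N_q = 10.764 × 25.175 = 270.99 kPa; self-weight term 0.5·γ·B·N_γ = 0.5 × 15.6 × 2.25 × 24.8 = 435.24 kPa.
q_ult = 527.19 + 270.99 + 435.24 = 1233.4 kPa.

q_ult ≈ 1230 kPa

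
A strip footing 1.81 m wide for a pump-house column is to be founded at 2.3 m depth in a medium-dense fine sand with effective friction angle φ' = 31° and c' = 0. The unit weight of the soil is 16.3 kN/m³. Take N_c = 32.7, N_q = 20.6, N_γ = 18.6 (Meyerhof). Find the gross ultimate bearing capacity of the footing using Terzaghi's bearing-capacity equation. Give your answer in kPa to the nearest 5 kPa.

q = γ·D_f = 16.3 × 2.3 = 37.49 kPa.
q·N_q = 37.49 × 20.6 = 772.29 kPa
0.5·γ·B·N_γ = 0.5 × 16.3 × 1.81 × 18.6 = 274.38 kPa
q_ult = 772.29 + 274.38 = 1046.7 kPa.

q_ult ≈ 1045 kPa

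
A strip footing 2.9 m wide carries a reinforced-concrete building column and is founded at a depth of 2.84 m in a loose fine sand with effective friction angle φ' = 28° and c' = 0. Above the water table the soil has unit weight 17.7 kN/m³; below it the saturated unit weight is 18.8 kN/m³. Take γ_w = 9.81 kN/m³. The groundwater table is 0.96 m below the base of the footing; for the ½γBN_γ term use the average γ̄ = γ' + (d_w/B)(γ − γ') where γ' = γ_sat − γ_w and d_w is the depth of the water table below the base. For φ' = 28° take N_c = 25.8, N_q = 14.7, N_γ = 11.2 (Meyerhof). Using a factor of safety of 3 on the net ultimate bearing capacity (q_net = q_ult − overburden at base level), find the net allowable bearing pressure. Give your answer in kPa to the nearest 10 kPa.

q = γ·D_f = 17.7 × 2.84 = 50.268 kPa.
γ' = 8.99 kN/m³; averaging over the depth B below the base, γ̄ = γ' + (d_w/B)(γ − γ') = 11.873 kN/m³.
q·N_q = 50.268 × 14.7 = 738.94 kPa
0.5·γ·B·N_γ = 0.5 × 11.873 × 2.9 × 11.2 = 192.82 kPa
q_ult = 738.94 + 192.82 = 931.76 kPa.
q_net = 931.76 − 50.268 = 881.49 kPa.
q_all(net) = 881.49 / 3 = 293.83 kPa.

q_all(net) ≈ 290 kPa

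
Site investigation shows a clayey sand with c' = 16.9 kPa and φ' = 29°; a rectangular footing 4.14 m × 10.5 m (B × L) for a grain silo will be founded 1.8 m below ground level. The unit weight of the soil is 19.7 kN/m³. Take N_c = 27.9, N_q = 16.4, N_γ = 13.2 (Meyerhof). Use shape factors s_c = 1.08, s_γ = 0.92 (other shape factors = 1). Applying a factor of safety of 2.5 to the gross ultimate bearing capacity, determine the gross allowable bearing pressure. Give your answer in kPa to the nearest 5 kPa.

Effective surcharge at the founding depth q = γ·D_f = 19.7 × 1.8 = 35.46 kPa.
q_ult = c·N_c·s_c + q·N_q + 0.5·γ·B·N_γ·s_γ
     = 16.9 × 27.9 × 1.08 + 35.46 × 16.4 + 0.5 × 19.7 × 4.14 × 13.2 × 0.92
     = 509.23 + 581.54 + 495.22 = 1586 kPa.
q_all = q_ult / FS = 1586 / 2.5 = 634.4 kPa.

q_all ≈ 635 kPa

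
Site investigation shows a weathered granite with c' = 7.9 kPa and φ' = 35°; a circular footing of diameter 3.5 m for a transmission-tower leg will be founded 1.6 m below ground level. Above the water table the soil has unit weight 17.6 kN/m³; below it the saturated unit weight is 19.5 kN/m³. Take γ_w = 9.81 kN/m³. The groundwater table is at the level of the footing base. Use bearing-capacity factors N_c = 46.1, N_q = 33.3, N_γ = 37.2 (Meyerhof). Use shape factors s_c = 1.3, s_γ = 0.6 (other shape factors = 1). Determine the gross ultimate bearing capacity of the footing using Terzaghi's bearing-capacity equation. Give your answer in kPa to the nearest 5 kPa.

q_ult ≈ 1790 kPa

Overburden at base level: q = 17.6 × 1.6 = 28.16 kPa.
Below the base the soil is submerged, so the ½γBN_γ term uses γ' = 19.5 − 9.81 = 9.69 kN/m³.
Cohesion term c·N_c·s_c = 7.9 × 46.1 × 1.3 = 473.45 kPa; surcharge term q·N_q = 28.16 × 33.3 = 937.73 kPa; self-weight term 0.5·γ·B·N_γ·s_γ = 0.5 × 9.69 × 3.5 × 37.2 × 0.6 = 378.49 kPa.
q_ult = 473.45 + 937.73 + 378.49 = 1789.7 kPa.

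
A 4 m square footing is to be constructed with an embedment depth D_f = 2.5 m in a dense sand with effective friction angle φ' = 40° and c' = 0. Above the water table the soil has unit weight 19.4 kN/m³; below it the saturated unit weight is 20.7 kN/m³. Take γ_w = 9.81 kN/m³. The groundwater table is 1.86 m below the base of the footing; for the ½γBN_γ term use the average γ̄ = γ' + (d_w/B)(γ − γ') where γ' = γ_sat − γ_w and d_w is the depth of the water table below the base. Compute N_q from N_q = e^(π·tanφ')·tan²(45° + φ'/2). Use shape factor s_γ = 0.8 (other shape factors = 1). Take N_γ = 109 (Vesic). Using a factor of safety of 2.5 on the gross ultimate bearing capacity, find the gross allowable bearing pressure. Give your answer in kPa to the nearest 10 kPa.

N_q = e^(π·tan40°)·tan²(65°) = 64.2.
Overburden at base level: q = 19.4 × 2.5 = 48.5 kPa.
The water table is 1.86 m below the base (< B = 4 m), so the ½γBN_γ term uses γ̄ = γ' + (d_w/B)(γ − γ') = 10.89 + (1.86/4)(19.4 − 10.89) = 14.847 kN/m³.
Surcharge term q·N_q = 48.5 × 64.195 = 3113.5 kPa; self-weight term 0.5·γ·B·N_γ·s_γ = 0.5 × 14.847 × 4 × 109 × 0.8 = 2589.3 kPa.
q_ult = 3113.5 + 2589.3 = 5702.8 kPa.
q_all = 5702.8 / 2.5 = 2281.1 kPa.

q_all ≈ 2280 kPa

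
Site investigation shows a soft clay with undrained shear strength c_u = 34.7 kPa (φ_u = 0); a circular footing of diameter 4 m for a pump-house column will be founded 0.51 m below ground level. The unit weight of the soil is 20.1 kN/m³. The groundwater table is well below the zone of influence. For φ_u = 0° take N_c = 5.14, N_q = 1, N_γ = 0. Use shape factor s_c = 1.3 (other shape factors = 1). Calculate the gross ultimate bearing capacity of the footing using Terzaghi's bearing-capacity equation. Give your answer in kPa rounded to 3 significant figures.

q = γ·D_f = 20.1 × 0.51 = 10.251 kPa.
c·N_c·s_c = 34.7 × 5.14 × 1.3 = 231.87 kPa
q·N_q = 10.251 × 1 = 10.251 kPa
q_ult = 231.87 + 10.251 = 242.12 kPa.

q_ult ≈ 242 kPa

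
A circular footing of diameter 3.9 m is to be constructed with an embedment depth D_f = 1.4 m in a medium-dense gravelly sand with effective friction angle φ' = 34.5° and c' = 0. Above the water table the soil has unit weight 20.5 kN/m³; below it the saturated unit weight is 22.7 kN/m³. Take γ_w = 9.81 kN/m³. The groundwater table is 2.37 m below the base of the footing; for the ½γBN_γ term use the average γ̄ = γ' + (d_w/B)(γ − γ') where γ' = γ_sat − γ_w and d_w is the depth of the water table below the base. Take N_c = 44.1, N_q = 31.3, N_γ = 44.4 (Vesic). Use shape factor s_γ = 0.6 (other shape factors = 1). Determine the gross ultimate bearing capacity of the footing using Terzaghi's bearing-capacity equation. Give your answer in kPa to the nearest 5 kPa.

Effective surcharge at the founding depth q = γ·D_f = 20.5 × 1.4 = 28.7 kPa.
With d_w = 2.37 m < B, γ̄ = 12.89 + (2.37/3.9) × (20.5 − 12.89) = 17.515 kN/m³.
q_ult = q·N_q + 0.5·γ·B·N_γ·s_γ
     = 28.7 × 31.3 + 0.5 × 17.515 × 3.9 × 44.4 × 0.6
     = 898.31 + 909.85 = 1808.2 kPa.

q_ult ≈ 1810 kPa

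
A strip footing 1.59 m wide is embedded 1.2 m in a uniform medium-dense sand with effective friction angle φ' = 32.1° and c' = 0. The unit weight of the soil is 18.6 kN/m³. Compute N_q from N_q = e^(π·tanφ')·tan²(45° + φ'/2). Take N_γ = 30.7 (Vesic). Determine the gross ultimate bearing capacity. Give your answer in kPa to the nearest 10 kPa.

tan32.1° = 0.6273, so N_q = e^(π×0.6273)·tan²(61.05°) = 7.176 × 3.268 = 23.45.
q = γ·D_f = 18.6 × 1.2 = 22.32 kPa.
q·N_q = 22.32 × 23.451 = 523.42 kPa
0.5·γ·B·N_γ = 0.5 × 18.6 × 1.59 × 30.7 = 453.96 kPa
q_ult = 523.42 + 453.96 = 977.38 kPa.

q_ult ≈ 980 kPa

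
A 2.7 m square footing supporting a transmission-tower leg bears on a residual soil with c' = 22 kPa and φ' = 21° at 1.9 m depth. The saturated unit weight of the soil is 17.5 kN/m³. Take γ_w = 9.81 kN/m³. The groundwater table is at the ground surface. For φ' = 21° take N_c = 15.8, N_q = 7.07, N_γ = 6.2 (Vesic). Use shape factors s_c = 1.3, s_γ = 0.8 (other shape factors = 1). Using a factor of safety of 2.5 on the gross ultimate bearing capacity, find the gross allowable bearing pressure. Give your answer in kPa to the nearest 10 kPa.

γ' = 17.5 − 9.81 = 7.69 kN/m³ (submerged throughout). q = 7.69 × 1.9 = 14.611 kPa; the same γ' applies in the ½γBN_γ term.
c·N_c·s_c = 22 × 15.8 × 1.3 = 451.88 kPa
q·N_q = 14.611 × 7.07 = 103.3 kPa
0.5·γ·B·N_γ·s_γ = 0.5 × 7.69 × 2.7 × 6.2 × 0.8 = 51.492 kPa
q_ult = 451.88 + 103.3 + 51.492 = 606.67 kPa.
q_all = 606.67 / 2.5 = 242.67 kPa.

q_all ≈ 240 kPa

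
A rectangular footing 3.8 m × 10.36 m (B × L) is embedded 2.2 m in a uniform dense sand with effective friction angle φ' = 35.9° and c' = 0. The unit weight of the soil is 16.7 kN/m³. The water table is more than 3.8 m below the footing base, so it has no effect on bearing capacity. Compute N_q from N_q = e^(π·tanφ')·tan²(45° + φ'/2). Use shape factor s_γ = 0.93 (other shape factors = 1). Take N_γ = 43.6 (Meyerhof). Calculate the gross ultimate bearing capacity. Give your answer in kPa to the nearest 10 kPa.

q_ult ≈ 2660 kPa

tan35.9° = 0.7239, so N_q = e^(π×0.7239)·tan²(62.95°) = 9.719 × 3.835 = 37.28.
Overburden at base level: q = 16.7 × 2.2 = 36.74 kPa.
Surcharge term q·N_q = 36.74 × 37.277 = 1369.6 kPa; self-weight term 0.5·γ·B·N_γ·s_γ = 0.5 × 16.7 × 3.8 × 43.6 × 0.93 = 1286.6 kPa.
q_ult = 1369.6 + 1286.6 = 2656.1 kPa.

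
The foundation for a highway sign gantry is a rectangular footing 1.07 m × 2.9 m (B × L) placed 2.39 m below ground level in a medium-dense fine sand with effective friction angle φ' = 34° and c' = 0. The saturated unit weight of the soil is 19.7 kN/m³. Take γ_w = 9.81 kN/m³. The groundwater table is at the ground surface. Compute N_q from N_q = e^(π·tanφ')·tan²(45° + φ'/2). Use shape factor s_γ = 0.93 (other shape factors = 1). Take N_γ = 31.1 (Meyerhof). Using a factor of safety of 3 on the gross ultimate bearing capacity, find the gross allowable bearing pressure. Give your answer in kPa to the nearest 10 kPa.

N_q = e^(π·tan34°)·tan²(62°) = 29.44.
With the water table at the surface the whole profile is submerged: γ' = 19.7 − 9.81 = 9.89 kN/m³, so q = γ'·D_f = 23.637 kPa; the same γ' applies in the ½γBN_γ term.
q_ult = q·N_q + 0.5·γ·B·N_γ·s_γ
     = 23.637 × 29.44 + 0.5 × 9.89 × 1.07 × 31.1 × 0.93
     = 695.87 + 153.04 = 848.91 kPa.
q_all = 848.91 / 3 = 282.97 kPa.

q_all ≈ 280 kPa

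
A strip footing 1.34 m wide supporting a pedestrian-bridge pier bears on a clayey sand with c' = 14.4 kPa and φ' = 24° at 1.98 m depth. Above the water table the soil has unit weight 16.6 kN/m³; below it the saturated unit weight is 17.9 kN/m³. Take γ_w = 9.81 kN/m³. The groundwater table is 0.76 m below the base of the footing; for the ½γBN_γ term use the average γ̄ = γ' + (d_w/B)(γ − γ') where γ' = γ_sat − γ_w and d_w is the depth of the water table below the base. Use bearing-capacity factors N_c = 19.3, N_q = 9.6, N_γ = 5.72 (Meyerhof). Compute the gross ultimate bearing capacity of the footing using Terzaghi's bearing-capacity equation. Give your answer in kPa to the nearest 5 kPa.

Overburden at base level: q = 16.6 × 1.98 = 32.868 kPa.
The water table is 0.76 m below the base (< B = 1.34 m), so the ½γBN_γ term uses γ̄ = γ' + (d_w/B)(γ − γ') = 8.09 + (0.76/1.34)(16.6 − 8.09) = 12.917 kN/m³.
Cohesion term c·N_c = 14.4 × 19.3 = 277.92 kPa; surcharge term q·N_q = 32.868 × 9.6 = 315.53 kPa; self-weight term 0.5·γ·B·N_γ = 0.5 × 12.917 × 1.34 × 5.72 = 49.501 kPa.
q_ult = 277.92 + 315.53 + 49.501 = 642.95 kPa.

q_ult ≈ 645 kPa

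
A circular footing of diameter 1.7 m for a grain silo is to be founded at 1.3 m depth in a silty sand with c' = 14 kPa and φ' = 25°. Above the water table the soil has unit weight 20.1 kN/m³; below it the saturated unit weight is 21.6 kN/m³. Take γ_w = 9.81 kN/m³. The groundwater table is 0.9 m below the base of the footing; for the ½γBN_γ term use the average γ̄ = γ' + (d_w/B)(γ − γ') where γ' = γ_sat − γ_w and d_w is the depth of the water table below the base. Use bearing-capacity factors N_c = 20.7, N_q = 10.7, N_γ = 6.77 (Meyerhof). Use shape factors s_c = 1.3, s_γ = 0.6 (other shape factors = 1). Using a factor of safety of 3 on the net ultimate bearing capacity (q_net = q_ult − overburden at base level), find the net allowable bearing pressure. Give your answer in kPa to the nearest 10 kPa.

q_all(net) ≈ 230 kPa

q = γ·D_f = 20.1 × 1.3 = 26.13 kPa.
γ' = 11.79 kN/m³; averaging over the depth B below the base, γ̄ = γ' + (d_w/B)(γ − γ') = 16.189 kN/m³.
c·N_c·s_c = 14 × 20.7 × 1.3 = 376.74 kPa
q·N_q = 26.13 × 10.7 = 279.59 kPa
0.5·γ·B·N_γ·s_γ = 0.5 × 16.189 × 1.7 × 6.77 × 0.6 = 55.897 kPa
q_ult = 376.74 + 279.59 + 55.897 = 712.23 kPa.
q_net = 712.23 − 26.13 = 686.1 kPa.
q_all(net) = 686.1 / 3 = 228.7 kPa.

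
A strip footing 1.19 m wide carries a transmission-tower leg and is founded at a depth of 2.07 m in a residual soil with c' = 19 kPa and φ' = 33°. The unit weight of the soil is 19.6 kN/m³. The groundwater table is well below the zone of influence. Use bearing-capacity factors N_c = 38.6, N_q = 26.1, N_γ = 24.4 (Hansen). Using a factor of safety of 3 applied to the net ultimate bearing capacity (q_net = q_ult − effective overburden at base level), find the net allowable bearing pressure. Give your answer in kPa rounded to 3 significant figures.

q_all(net) ≈ 679 kPa

Overburden at base level: q = 19.6 × 2.07 = 40.572 kPa.
Cohesion term c·N_c = 19 × 38.6 = 733.4 kPa; surcharge term q·N_q = 40.572 × 26.1 = 1058.9 kPa; self-weight term 0.5·γ·B·N_γ = 0.5 × 19.6 × 1.19 × 24.4 = 284.55 kPa.
q_ult = 733.4 + 1058.9 + 284.55 = 2076.9 kPa.
Net ultimate: q_net = 2076.9 − 40.572 = 2036.3 kPa.
q_all(net) = 2036.3 / 3 = 678.77 kPa.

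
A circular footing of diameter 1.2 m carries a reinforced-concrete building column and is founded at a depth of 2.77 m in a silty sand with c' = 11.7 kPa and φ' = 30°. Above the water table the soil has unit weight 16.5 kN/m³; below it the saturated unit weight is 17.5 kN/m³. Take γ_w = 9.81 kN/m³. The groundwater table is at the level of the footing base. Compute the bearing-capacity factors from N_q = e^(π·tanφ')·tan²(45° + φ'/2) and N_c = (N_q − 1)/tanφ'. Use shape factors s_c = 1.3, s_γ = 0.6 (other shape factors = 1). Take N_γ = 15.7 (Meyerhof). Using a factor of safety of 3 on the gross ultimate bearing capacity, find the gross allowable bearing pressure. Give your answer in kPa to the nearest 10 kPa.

N_q = e^(π·tan30°)·tan²(60°) = 18.4; N_c = (N_q − 1)/tanφ' = 30.14.
Effective surcharge at the founding depth q = γ·D_f = 16.5 × 2.77 = 45.705 kPa.
The water table coincides with the base, so in the self-weight term γ → γ' = 7.69 kN/m³.
q_ult = c·N_c·s_c + q·N_q + 0.5·γ·B·N_γ·s_γ
     = 11.7 × 30.14 × 1.3 + 45.705 × 18.401 + 0.5 × 7.69 × 1.2 × 15.7 × 0.6
     = 458.42 + 841.02 + 43.464 = 1342.9 kPa.
q_all = 1342.9 / 3 = 447.64 kPa.

q_all ≈ 450 kPa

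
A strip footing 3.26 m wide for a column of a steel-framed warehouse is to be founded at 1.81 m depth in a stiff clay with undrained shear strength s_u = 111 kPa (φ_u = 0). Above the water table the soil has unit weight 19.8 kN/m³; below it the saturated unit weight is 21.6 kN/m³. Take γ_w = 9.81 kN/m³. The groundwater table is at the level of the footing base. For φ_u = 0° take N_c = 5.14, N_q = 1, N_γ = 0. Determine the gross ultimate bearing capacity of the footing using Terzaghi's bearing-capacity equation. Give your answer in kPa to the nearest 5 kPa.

Overburden at base level: q = 19.8 × 1.81 = 35.838 kPa.
Cohesion term c·N_c = 111 × 5.14 = 570.54 kPa; surcharge term q·N_q = 35.838 × 1 = 35.838 kPa.
q_ult = 570.54 + 35.838 = 606.38 kPa.

q_ult ≈ 605 kPa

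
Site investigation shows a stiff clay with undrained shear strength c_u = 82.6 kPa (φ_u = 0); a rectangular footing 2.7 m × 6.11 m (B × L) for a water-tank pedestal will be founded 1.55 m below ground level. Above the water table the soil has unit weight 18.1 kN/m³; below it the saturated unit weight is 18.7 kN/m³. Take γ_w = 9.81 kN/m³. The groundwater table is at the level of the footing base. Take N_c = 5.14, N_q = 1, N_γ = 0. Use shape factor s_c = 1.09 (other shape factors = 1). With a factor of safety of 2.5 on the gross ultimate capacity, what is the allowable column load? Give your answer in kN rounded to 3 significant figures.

P_all ≈ 3240 kN

Effective surcharge at the founding depth q = γ·D_f = 18.1 × 1.55 = 28.055 kPa.
q_ult = c·N_c·s_c + q·N_q
     = 82.6 × 5.14 × 1.09 + 28.055 × 1
     = 462.77 + 28.055 = 490.83 kPa.
Gross allowable pressure q_all = 490.83 / 2.5 = 196.33 kPa.
Footing area = 16.497 m², so allowable column load = 196.33 × 16.497 = 3238.9 kN.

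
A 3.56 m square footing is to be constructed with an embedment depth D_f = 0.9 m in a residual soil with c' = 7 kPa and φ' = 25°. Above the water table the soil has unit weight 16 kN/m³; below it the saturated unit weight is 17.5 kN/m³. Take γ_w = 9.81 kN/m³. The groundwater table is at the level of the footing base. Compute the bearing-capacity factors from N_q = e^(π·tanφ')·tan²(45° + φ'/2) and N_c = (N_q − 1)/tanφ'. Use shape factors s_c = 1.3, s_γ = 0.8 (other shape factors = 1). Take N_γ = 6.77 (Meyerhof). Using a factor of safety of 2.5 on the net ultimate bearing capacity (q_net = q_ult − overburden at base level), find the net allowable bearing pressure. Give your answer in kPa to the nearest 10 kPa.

N_q = e^(π·tan25°)·tan²(57.5°) = 10.66; N_c = (N_q − 1)/tanφ' = 20.72.
q = γ·D_f = 16 × 0.9 = 14.4 kPa.
For the ½γBN_γ term take γ' = 17.5 − 9.81 = 7.69 kN/m³ (soil below base is submerged).
c·N_c·s_c = 7 × 20.721 × 1.3 = 188.56 kPa
q·N_q = 14.4 × 10.662 = 153.53 kPa
0.5·γ·B·N_γ·s_γ = 0.5 × 7.69 × 3.56 × 6.77 × 0.8 = 74.135 kPa
q_ult = 188.56 + 153.53 + 74.135 = 416.23 kPa.
q_net = 416.23 − 14.4 = 401.83 kPa.
q_all(net) = 401.83 / 2.5 = 160.73 kPa.

q_all(net) ≈ 160 kPa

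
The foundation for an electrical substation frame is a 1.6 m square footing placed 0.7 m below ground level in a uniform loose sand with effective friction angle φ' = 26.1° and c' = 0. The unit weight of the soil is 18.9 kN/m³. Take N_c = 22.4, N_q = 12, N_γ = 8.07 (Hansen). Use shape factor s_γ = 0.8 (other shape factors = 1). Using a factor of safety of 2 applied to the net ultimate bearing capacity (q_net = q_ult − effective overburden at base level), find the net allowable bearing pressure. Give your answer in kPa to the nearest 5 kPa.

Overburden at base level: q = 18.9 × 0.7 = 13.23 kPa.
Surcharge term q·N_q = 13.23 × 12 = 158.76 kPa; self-weight term 0.5·γ·B·N_γ·s_γ = 0.5 × 18.9 × 1.6 × 8.07 × 0.8 = 97.615 kPa.
q_ult = 158.76 + 97.615 = 256.37 kPa.
Net ultimate: q_net = 256.37 − 13.23 = 243.14 kPa.
q_all(net) = 243.14 / 2 = 121.57 kPa.

q_all(net) ≈ 120 kPa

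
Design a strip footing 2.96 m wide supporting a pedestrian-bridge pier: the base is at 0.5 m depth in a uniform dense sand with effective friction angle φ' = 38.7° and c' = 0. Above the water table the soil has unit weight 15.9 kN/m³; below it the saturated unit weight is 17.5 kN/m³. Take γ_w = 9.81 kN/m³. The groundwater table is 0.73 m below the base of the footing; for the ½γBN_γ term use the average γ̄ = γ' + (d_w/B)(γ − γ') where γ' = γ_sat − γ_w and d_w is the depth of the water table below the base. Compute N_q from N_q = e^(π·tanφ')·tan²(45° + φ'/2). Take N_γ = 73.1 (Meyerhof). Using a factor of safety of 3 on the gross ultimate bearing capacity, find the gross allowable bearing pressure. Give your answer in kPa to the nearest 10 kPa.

q_all ≈ 490 kPa

N_q = e^(π·tan38.7°)·tan²(64.35°) = 53.73.
q = γ·D_f = 15.9 × 0.5 = 7.95 kPa.
γ' = 7.69 kN/m³; averaging over the depth B below the base, γ̄ = γ' + (d_w/B)(γ − γ') = 9.7148 kN/m³.
q·N_q = 7.95 × 53.733 = 427.18 kPa
0.5·γ·B·N_γ = 0.5 × 9.7148 × 2.96 × 73.1 = 1051 kPa
q_ult = 427.18 + 1051 = 1478.2 kPa.
q_all = 1478.2 / 3 = 492.73 kPa.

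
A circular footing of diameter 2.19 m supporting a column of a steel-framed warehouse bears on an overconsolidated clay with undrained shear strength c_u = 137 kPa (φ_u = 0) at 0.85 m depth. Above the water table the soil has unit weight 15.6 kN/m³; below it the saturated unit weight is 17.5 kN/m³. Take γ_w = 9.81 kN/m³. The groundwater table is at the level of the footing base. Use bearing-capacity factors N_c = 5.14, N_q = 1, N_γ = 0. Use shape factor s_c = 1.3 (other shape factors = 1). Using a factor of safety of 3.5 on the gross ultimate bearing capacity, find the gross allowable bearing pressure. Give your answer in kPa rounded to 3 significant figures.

q_all ≈ 265 kPa

q = γ·D_f = 15.6 × 0.85 = 13.26 kPa.
c·N_c·s_c = 137 × 5.14 × 1.3 = 915.43 kPa
q·N_q = 13.26 × 1 = 13.26 kPa
q_ult = 915.43 + 13.26 = 928.69 kPa.
q_all = 928.69 / 3.5 = 265.34 kPa.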